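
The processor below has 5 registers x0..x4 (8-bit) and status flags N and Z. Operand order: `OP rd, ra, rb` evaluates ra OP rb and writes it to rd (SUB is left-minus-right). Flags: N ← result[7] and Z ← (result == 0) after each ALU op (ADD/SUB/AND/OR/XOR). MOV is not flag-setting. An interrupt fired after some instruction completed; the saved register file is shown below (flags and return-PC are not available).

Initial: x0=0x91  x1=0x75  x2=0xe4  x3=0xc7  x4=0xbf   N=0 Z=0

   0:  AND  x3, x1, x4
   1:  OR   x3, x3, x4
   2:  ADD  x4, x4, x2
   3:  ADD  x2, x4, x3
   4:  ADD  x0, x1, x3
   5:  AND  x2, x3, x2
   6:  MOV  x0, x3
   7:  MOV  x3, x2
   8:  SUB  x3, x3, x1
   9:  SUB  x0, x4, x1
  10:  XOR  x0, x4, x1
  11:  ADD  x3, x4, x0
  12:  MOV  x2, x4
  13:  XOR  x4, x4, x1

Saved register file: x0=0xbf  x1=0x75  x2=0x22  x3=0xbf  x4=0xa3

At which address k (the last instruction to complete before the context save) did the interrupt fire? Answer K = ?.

K = 6

after  0: x0=0x91 x1=0x75 x2=0xe4 x3=0x35 x4=0xbf  N=0 Z=0
after  1: x0=0x91 x1=0x75 x2=0xe4 x3=0xbf x4=0xbf  N=1 Z=0
after  2: x0=0x91 x1=0x75 x2=0xe4 x3=0xbf x4=0xa3  N=1 Z=0
after  3: x0=0x91 x1=0x75 x2=0x62 x3=0xbf x4=0xa3  N=0 Z=0
after  4: x0=0x34 x1=0x75 x2=0x62 x3=0xbf x4=0xa3  N=0 Z=0
after  5: x0=0x34 x1=0x75 x2=0x22 x3=0xbf x4=0xa3  N=0 Z=0
after  6: x0=0xbf x1=0x75 x2=0x22 x3=0xbf x4=0xa3  N=0 Z=0
-- IRQ taken; context saved, return-PC = 7 --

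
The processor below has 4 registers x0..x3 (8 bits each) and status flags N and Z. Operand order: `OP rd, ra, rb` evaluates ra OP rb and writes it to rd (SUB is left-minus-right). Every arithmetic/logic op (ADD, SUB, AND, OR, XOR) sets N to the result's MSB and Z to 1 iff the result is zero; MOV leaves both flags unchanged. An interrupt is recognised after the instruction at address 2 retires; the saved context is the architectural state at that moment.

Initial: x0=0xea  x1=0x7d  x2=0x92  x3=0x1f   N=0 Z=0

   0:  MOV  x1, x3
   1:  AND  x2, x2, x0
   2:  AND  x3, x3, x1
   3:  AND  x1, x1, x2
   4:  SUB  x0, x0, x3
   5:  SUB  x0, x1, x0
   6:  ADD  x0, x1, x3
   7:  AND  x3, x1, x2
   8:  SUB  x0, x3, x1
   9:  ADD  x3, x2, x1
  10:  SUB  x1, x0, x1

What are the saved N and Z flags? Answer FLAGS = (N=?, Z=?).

after  0: x0=0xea x1=0x1f x2=0x92 x3=0x1f  N=0 Z=0
after  1: x0=0xea x1=0x1f x2=0x82 x3=0x1f  N=1 Z=0
after  2: x0=0xea x1=0x1f x2=0x82 x3=0x1f  N=0 Z=0
-- IRQ taken; context saved, return-PC = 3 --

FLAGS = (N=0, Z=0)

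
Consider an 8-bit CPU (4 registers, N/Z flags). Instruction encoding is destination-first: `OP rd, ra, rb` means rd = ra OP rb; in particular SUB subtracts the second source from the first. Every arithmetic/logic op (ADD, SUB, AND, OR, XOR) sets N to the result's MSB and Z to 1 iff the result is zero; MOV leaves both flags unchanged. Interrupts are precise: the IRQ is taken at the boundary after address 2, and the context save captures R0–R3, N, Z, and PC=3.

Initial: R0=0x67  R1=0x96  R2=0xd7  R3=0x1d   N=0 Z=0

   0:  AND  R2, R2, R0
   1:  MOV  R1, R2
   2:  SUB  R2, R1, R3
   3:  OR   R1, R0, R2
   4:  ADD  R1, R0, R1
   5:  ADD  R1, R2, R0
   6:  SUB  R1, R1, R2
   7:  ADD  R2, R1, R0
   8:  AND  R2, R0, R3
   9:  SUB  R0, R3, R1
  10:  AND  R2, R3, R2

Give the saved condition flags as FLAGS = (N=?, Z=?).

FLAGS = (N=0, Z=0)

after  0: R0=0x67 R1=0x96 R2=0x47 R3=0x1d  N=0 Z=0
after  1: R0=0x67 R1=0x47 R2=0x47 R3=0x1d  N=0 Z=0
after  2: R0=0x67 R1=0x47 R2=0x2a R3=0x1d  N=0 Z=0
-- IRQ taken; context saved, return-PC = 3 --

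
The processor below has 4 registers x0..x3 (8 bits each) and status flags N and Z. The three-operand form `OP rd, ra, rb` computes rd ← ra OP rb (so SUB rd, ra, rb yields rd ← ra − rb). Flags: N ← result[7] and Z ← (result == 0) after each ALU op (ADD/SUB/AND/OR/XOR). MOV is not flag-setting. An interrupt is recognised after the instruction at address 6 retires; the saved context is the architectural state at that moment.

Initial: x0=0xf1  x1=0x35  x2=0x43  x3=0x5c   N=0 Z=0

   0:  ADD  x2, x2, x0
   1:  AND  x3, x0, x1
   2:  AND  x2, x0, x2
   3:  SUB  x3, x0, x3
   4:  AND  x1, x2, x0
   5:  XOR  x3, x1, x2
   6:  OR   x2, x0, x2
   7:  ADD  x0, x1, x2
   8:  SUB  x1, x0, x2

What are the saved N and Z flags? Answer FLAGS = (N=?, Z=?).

after  0: x0=0xf1 x1=0x35 x2=0x34 x3=0x5c  N=0 Z=0
after  1: x0=0xf1 x1=0x35 x2=0x34 x3=0x31  N=0 Z=0
after  2: x0=0xf1 x1=0x35 x2=0x30 x3=0x31  N=0 Z=0
after  3: x0=0xf1 x1=0x35 x2=0x30 x3=0xc0  N=1 Z=0
after  4: x0=0xf1 x1=0x30 x2=0x30 x3=0xc0  N=0 Z=0
after  5: x0=0xf1 x1=0x30 x2=0x30 x3=0x00  N=0 Z=1
after  6: x0=0xf1 x1=0x30 x2=0xf1 x3=0x00  N=1 Z=0
-- IRQ taken; context saved, return-PC = 7 --

FLAGS = (N=1, Z=0)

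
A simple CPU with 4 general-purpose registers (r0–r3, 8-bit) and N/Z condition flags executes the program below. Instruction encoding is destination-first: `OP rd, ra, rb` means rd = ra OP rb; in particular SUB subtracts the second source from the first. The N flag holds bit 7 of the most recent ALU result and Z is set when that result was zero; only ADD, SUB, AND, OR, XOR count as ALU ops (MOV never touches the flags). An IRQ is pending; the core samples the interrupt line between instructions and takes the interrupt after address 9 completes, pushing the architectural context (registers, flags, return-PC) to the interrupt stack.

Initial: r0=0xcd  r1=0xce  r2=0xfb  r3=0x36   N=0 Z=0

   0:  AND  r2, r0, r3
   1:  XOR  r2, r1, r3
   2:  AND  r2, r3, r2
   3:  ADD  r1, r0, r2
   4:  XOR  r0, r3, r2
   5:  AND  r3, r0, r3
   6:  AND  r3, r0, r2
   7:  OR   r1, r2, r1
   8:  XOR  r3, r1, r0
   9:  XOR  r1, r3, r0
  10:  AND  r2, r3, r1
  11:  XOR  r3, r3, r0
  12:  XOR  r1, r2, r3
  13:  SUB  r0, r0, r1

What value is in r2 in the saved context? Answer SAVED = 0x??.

after  0: r0=0xcd r1=0xce r2=0x04 r3=0x36  N=0 Z=0
after  1: r0=0xcd r1=0xce r2=0xf8 r3=0x36  N=1 Z=0
after  2: r0=0xcd r1=0xce r2=0x30 r3=0x36  N=0 Z=0
after  3: r0=0xcd r1=0xfd r2=0x30 r3=0x36  N=1 Z=0
after  4: r0=0x06 r1=0xfd r2=0x30 r3=0x36  N=0 Z=0
after  5: r0=0x06 r1=0xfd r2=0x30 r3=0x06  N=0 Z=0
after  6: r0=0x06 r1=0xfd r2=0x30 r3=0x00  N=0 Z=1
after  7: r0=0x06 r1=0xfd r2=0x30 r3=0x00  N=1 Z=0
after  8: r0=0x06 r1=0xfd r2=0x30 r3=0xfb  N=1 Z=0
after  9: r0=0x06 r1=0xfd r2=0x30 r3=0xfb  N=1 Z=0
-- IRQ taken; context saved, return-PC = 10 --

SAVED = 0x30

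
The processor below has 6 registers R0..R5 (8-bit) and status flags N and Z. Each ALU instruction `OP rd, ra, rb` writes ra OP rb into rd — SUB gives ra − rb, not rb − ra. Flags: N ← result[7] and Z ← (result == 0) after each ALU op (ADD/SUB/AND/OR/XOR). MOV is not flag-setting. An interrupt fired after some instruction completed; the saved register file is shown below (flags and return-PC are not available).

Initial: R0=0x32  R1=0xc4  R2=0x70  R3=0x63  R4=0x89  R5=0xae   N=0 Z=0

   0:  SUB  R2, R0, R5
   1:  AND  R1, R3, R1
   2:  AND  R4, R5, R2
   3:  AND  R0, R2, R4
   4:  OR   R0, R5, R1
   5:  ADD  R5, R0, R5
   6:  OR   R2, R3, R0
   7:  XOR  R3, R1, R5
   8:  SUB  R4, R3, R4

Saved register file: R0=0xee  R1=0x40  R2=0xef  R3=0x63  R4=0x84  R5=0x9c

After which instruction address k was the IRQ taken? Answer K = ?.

after  0: R0=0x32 R1=0xc4 R2=0x84 R3=0x63 R4=0x89 R5=0xae  N=1 Z=0
after  1: R0=0x32 R1=0x40 R2=0x84 R3=0x63 R4=0x89 R5=0xae  N=0 Z=0
after  2: R0=0x32 R1=0x40 R2=0x84 R3=0x63 R4=0x84 R5=0xae  N=1 Z=0
after  3: R0=0x84 R1=0x40 R2=0x84 R3=0x63 R4=0x84 R5=0xae  N=1 Z=0
after  4: R0=0xee R1=0x40 R2=0x84 R3=0x63 R4=0x84 R5=0xae  N=1 Z=0
after  5: R0=0xee R1=0x40 R2=0x84 R3=0x63 R4=0x84 R5=0x9c  N=1 Z=0
after  6: R0=0xee R1=0x40 R2=0xef R3=0x63 R4=0x84 R5=0x9c  N=1 Z=0
-- IRQ taken; context saved, return-PC = 7 --

K = 6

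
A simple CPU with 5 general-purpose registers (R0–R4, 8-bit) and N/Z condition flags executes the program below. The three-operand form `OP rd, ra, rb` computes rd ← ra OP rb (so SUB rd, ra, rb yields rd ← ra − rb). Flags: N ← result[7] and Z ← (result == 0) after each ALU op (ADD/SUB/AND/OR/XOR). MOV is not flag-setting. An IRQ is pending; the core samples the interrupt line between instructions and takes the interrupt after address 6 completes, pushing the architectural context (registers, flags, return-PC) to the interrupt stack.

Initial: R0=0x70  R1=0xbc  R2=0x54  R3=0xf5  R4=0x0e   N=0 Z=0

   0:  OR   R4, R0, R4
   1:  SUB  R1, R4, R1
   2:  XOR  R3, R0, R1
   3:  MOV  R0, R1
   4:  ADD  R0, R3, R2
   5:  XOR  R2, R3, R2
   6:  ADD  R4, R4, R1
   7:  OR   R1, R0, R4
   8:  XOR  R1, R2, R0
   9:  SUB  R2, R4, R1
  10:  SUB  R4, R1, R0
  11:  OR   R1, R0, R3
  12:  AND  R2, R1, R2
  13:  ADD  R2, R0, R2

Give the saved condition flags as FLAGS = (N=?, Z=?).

FLAGS = (N=0, Z=0)

after  0: R0=0x70 R1=0xbc R2=0x54 R3=0xf5 R4=0x7e  N=0 Z=0
after  1: R0=0x70 R1=0xc2 R2=0x54 R3=0xf5 R4=0x7e  N=1 Z=0
after  2: R0=0x70 R1=0xc2 R2=0x54 R3=0xb2 R4=0x7e  N=1 Z=0
after  3: R0=0xc2 R1=0xc2 R2=0x54 R3=0xb2 R4=0x7e  N=1 Z=0
after  4: R0=0x06 R1=0xc2 R2=0x54 R3=0xb2 R4=0x7e  N=0 Z=0
after  5: R0=0x06 R1=0xc2 R2=0xe6 R3=0xb2 R4=0x7e  N=1 Z=0
after  6: R0=0x06 R1=0xc2 R2=0xe6 R3=0xb2 R4=0x40  N=0 Z=0
-- IRQ taken; context saved, return-PC = 7 --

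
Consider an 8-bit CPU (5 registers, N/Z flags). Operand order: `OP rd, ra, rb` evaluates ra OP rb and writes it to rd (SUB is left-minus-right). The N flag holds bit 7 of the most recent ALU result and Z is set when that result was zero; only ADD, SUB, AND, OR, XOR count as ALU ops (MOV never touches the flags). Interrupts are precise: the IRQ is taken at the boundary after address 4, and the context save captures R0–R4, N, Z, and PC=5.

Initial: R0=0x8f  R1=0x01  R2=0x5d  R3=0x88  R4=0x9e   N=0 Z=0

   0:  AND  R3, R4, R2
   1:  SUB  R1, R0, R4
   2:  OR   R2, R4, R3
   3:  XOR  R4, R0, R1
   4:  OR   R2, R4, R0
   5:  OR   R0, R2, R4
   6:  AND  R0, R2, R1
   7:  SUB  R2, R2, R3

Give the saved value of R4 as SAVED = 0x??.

after  0: R0=0x8f R1=0x01 R2=0x5d R3=0x1c R4=0x9e  N=0 Z=0
after  1: R0=0x8f R1=0xf1 R2=0x5d R3=0x1c R4=0x9e  N=1 Z=0
after  2: R0=0x8f R1=0xf1 R2=0x9e R3=0x1c R4=0x9e  N=1 Z=0
after  3: R0=0x8f R1=0xf1 R2=0x9e R3=0x1c R4=0x7e  N=0 Z=0
after  4: R0=0x8f R1=0xf1 R2=0xff R3=0x1c R4=0x7e  N=1 Z=0
-- IRQ taken; context saved, return-PC = 5 --

SAVED = 0x7e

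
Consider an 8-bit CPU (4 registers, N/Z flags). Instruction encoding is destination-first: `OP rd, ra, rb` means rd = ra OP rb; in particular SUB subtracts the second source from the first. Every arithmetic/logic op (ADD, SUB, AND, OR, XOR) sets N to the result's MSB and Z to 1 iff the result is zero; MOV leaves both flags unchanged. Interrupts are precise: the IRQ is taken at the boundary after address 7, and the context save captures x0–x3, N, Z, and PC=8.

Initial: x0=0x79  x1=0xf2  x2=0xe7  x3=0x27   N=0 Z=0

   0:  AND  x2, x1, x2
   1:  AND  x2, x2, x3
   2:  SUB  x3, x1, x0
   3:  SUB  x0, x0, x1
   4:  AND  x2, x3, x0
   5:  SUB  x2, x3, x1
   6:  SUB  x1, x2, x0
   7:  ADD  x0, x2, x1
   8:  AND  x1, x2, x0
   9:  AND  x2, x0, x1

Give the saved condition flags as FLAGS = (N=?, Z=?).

FLAGS = (N=1, Z=0)

after  0: x0=0x79 x1=0xf2 x2=0xe2 x3=0x27  N=1 Z=0
after  1: x0=0x79 x1=0xf2 x2=0x22 x3=0x27  N=0 Z=0
after  2: x0=0x79 x1=0xf2 x2=0x22 x3=0x79  N=0 Z=0
after  3: x0=0x87 x1=0xf2 x2=0x22 x3=0x79  N=1 Z=0
after  4: x0=0x87 x1=0xf2 x2=0x01 x3=0x79  N=0 Z=0
after  5: x0=0x87 x1=0xf2 x2=0x87 x3=0x79  N=1 Z=0
after  6: x0=0x87 x1=0x00 x2=0x87 x3=0x79  N=0 Z=1
after  7: x0=0x87 x1=0x00 x2=0x87 x3=0x79  N=1 Z=0
-- IRQ taken; context saved, return-PC = 8 --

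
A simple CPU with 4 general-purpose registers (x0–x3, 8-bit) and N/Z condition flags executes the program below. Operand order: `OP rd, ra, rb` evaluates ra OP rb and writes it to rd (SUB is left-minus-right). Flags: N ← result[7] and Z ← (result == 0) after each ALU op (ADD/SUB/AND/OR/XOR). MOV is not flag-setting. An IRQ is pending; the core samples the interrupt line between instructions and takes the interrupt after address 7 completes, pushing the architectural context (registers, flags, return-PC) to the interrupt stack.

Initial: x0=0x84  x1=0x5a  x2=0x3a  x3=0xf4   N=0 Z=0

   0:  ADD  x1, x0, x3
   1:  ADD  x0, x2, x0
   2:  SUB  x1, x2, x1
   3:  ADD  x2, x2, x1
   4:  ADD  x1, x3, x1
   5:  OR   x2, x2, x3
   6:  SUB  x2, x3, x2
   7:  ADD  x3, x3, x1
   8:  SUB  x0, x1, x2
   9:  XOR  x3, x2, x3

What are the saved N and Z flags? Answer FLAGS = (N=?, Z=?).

after  0: x0=0x84 x1=0x78 x2=0x3a x3=0xf4  N=0 Z=0
after  1: x0=0xbe x1=0x78 x2=0x3a x3=0xf4  N=1 Z=0
after  2: x0=0xbe x1=0xc2 x2=0x3a x3=0xf4  N=1 Z=0
after  3: x0=0xbe x1=0xc2 x2=0xfc x3=0xf4  N=1 Z=0
after  4: x0=0xbe x1=0xb6 x2=0xfc x3=0xf4  N=1 Z=0
after  5: x0=0xbe x1=0xb6 x2=0xfc x3=0xf4  N=1 Z=0
after  6: x0=0xbe x1=0xb6 x2=0xf8 x3=0xf4  N=1 Z=0
after  7: x0=0xbe x1=0xb6 x2=0xf8 x3=0xaa  N=1 Z=0
-- IRQ taken; context saved, return-PC = 8 --

FLAGS = (N=1, Z=0)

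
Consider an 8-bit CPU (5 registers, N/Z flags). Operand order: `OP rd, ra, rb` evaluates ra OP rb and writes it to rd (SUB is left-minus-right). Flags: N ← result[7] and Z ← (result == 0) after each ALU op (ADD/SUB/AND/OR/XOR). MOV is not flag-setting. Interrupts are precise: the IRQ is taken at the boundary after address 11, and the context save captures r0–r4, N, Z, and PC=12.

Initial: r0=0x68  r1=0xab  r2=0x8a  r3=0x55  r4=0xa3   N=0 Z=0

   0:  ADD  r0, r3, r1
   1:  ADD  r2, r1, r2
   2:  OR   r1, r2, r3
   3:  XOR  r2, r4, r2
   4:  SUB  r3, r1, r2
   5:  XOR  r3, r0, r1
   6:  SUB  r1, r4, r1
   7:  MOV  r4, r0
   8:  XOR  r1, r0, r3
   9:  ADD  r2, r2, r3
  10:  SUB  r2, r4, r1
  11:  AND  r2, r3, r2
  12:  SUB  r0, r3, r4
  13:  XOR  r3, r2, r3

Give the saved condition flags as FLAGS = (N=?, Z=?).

after  0: r0=0x00 r1=0xab r2=0x8a r3=0x55 r4=0xa3  N=0 Z=1
after  1: r0=0x00 r1=0xab r2=0x35 r3=0x55 r4=0xa3  N=0 Z=0
after  2: r0=0x00 r1=0x75 r2=0x35 r3=0x55 r4=0xa3  N=0 Z=0
after  3: r0=0x00 r1=0x75 r2=0x96 r3=0x55 r4=0xa3  N=1 Z=0
after  4: r0=0x00 r1=0x75 r2=0x96 r3=0xdf r4=0xa3  N=1 Z=0
after  5: r0=0x00 r1=0x75 r2=0x96 r3=0x75 r4=0xa3  N=0 Z=0
after  6: r0=0x00 r1=0x2e r2=0x96 r3=0x75 r4=0xa3  N=0 Z=0
after  7: r0=0x00 r1=0x2e r2=0x96 r3=0x75 r4=0x00  N=0 Z=0
after  8: r0=0x00 r1=0x75 r2=0x96 r3=0x75 r4=0x00  N=0 Z=0
after  9: r0=0x00 r1=0x75 r2=0x0b r3=0x75 r4=0x00  N=0 Z=0
after 10: r0=0x00 r1=0x75 r2=0x8b r3=0x75 r4=0x00  N=1 Z=0
after 11: r0=0x00 r1=0x75 r2=0x01 r3=0x75 r4=0x00  N=0 Z=0
-- IRQ taken; context saved, return-PC = 12 --

FLAGS = (N=0, Z=0)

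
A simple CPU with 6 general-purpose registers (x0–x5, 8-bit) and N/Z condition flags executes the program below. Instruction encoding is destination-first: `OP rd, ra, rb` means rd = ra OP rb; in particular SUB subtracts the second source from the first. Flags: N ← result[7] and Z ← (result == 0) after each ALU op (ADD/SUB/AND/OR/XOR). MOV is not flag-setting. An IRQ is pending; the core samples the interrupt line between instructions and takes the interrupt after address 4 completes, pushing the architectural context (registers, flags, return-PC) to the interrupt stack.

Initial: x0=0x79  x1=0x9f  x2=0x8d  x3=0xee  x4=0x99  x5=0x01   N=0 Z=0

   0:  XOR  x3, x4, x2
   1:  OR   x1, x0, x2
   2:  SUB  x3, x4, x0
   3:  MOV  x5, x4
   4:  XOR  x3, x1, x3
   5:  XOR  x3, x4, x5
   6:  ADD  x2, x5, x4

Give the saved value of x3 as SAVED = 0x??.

SAVED = 0xdd

after  0: x0=0x79 x1=0x9f x2=0x8d x3=0x14 x4=0x99 x5=0x01  N=0 Z=0
after  1: x0=0x79 x1=0xfd x2=0x8d x3=0x14 x4=0x99 x5=0x01  N=1 Z=0
after  2: x0=0x79 x1=0xfd x2=0x8d x3=0x20 x4=0x99 x5=0x01  N=0 Z=0
after  3: x0=0x79 x1=0xfd x2=0x8d x3=0x20 x4=0x99 x5=0x99  N=0 Z=0
after  4: x0=0x79 x1=0xfd x2=0x8d x3=0xdd x4=0x99 x5=0x99  N=1 Z=0
-- IRQ taken; context saved, return-PC = 5 --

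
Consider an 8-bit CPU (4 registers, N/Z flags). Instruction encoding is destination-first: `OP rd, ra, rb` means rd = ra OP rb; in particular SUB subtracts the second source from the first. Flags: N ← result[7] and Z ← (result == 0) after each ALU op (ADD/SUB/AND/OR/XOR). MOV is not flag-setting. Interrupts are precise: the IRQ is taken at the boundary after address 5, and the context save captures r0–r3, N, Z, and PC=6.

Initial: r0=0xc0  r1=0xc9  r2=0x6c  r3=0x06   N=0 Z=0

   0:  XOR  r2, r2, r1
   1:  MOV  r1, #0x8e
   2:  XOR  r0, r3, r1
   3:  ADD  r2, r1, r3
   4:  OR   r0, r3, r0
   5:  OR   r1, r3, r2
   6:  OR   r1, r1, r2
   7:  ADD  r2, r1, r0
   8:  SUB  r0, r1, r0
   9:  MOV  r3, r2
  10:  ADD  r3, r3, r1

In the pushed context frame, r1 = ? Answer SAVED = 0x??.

SAVED = 0x96

after  0: r0=0xc0 r1=0xc9 r2=0xa5 r3=0x06  N=1 Z=0
after  1: r0=0xc0 r1=0x8e r2=0xa5 r3=0x06  N=1 Z=0
after  2: r0=0x88 r1=0x8e r2=0xa5 r3=0x06  N=1 Z=0
after  3: r0=0x88 r1=0x8e r2=0x94 r3=0x06  N=1 Z=0
after  4: r0=0x8e r1=0x8e r2=0x94 r3=0x06  N=1 Z=0
after  5: r0=0x8e r1=0x96 r2=0x94 r3=0x06  N=1 Z=0
-- IRQ taken; context saved, return-PC = 6 --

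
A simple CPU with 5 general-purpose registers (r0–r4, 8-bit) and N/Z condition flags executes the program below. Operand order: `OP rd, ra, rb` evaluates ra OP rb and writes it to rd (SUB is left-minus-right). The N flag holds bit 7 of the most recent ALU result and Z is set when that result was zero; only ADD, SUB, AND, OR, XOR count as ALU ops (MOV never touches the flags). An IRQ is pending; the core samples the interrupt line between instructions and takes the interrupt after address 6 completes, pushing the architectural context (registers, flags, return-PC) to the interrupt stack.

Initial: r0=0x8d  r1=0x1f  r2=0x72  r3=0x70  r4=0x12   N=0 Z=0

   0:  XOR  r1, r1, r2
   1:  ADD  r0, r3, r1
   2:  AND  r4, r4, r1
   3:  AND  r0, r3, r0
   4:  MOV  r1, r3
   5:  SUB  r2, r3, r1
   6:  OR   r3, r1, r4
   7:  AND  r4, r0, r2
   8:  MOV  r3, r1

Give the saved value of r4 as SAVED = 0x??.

after  0: r0=0x8d r1=0x6d r2=0x72 r3=0x70 r4=0x12  N=0 Z=0
after  1: r0=0xdd r1=0x6d r2=0x72 r3=0x70 r4=0x12  N=1 Z=0
after  2: r0=0xdd r1=0x6d r2=0x72 r3=0x70 r4=0x00  N=0 Z=1
after  3: r0=0x50 r1=0x6d r2=0x72 r3=0x70 r4=0x00  N=0 Z=0
after  4: r0=0x50 r1=0x70 r2=0x72 r3=0x70 r4=0x00  N=0 Z=0
after  5: r0=0x50 r1=0x70 r2=0x00 r3=0x70 r4=0x00  N=0 Z=1
after  6: r0=0x50 r1=0x70 r2=0x00 r3=0x70 r4=0x00  N=0 Z=0
-- IRQ taken; context saved, return-PC = 7 --

SAVED = 0x00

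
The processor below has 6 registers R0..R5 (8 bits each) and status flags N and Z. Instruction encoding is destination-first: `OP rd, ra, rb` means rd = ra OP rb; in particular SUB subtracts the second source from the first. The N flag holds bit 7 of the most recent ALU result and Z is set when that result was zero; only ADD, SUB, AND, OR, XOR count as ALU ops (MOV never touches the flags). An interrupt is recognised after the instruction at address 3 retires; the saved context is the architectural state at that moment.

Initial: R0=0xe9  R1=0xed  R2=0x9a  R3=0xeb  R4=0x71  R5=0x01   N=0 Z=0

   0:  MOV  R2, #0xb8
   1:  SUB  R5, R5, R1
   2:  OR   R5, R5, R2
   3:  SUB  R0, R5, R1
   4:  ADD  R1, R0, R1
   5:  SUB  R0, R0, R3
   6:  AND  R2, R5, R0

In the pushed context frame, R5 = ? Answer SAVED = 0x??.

SAVED = 0xbc

after  0: R0=0xe9 R1=0xed R2=0xb8 R3=0xeb R4=0x71 R5=0x01  N=0 Z=0
after  1: R0=0xe9 R1=0xed R2=0xb8 R3=0xeb R4=0x71 R5=0x14  N=0 Z=0
after  2: R0=0xe9 R1=0xed R2=0xb8 R3=0xeb R4=0x71 R5=0xbc  N=1 Z=0
after  3: R0=0xcf R1=0xed R2=0xb8 R3=0xeb R4=0x71 R5=0xbc  N=1 Z=0
-- IRQ taken; context saved, return-PC = 4 --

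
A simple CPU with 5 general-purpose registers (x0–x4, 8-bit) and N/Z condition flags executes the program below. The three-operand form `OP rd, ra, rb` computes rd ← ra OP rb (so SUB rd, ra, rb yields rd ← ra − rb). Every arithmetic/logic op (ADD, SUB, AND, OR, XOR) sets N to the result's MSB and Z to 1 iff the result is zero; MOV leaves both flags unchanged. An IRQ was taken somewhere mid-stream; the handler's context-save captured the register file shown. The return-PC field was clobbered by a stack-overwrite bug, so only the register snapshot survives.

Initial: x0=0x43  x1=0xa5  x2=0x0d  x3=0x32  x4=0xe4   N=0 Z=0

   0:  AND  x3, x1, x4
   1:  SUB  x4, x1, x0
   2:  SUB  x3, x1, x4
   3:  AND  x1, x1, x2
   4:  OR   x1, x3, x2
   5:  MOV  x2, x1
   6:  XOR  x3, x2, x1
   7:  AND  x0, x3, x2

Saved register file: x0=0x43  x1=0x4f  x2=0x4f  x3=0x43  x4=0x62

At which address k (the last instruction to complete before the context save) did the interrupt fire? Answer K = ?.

K = 5

after  0: x0=0x43 x1=0xa5 x2=0x0d x3=0xa4 x4=0xe4  N=1 Z=0
after  1: x0=0x43 x1=0xa5 x2=0x0d x3=0xa4 x4=0x62  N=0 Z=0
after  2: x0=0x43 x1=0xa5 x2=0x0d x3=0x43 x4=0x62  N=0 Z=0
after  3: x0=0x43 x1=0x05 x2=0x0d x3=0x43 x4=0x62  N=0 Z=0
after  4: x0=0x43 x1=0x4f x2=0x0d x3=0x43 x4=0x62  N=0 Z=0
after  5: x0=0x43 x1=0x4f x2=0x4f x3=0x43 x4=0x62  N=0 Z=0
-- IRQ taken; context saved, return-PC = 6 --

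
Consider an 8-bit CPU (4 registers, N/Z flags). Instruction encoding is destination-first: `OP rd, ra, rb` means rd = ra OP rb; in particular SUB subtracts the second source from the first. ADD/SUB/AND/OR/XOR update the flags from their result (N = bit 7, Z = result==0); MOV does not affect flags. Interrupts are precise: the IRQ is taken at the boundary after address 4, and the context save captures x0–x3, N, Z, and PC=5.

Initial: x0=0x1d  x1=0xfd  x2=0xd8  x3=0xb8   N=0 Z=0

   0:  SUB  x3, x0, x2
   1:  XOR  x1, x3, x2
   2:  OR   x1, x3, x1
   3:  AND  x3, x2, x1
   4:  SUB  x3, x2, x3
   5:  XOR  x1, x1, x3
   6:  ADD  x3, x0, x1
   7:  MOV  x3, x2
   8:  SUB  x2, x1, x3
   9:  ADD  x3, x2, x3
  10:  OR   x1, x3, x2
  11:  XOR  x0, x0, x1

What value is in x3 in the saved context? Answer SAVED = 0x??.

after  0: x0=0x1d x1=0xfd x2=0xd8 x3=0x45  N=0 Z=0
after  1: x0=0x1d x1=0x9d x2=0xd8 x3=0x45  N=1 Z=0
after  2: x0=0x1d x1=0xdd x2=0xd8 x3=0x45  N=1 Z=0
after  3: x0=0x1d x1=0xdd x2=0xd8 x3=0xd8  N=1 Z=0
after  4: x0=0x1d x1=0xdd x2=0xd8 x3=0x00  N=0 Z=1
-- IRQ taken; context saved, return-PC = 5 --

SAVED = 0x00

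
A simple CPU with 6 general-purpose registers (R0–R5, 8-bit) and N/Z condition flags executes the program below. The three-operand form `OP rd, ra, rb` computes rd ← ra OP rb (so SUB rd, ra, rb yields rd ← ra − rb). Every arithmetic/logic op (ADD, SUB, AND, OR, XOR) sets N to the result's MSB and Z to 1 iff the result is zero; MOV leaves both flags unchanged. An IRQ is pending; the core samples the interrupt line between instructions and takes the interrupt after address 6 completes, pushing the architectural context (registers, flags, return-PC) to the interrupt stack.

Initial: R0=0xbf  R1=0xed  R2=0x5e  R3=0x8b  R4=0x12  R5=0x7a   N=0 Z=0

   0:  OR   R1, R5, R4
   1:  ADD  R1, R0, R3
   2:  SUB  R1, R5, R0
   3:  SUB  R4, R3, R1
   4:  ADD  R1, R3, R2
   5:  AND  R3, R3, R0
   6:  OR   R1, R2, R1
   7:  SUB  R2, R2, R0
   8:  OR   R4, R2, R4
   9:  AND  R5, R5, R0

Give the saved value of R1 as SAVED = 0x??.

SAVED = 0xff

after  0: R0=0xbf R1=0x7a R2=0x5e R3=0x8b R4=0x12 R5=0x7a  N=0 Z=0
after  1: R0=0xbf R1=0x4a R2=0x5e R3=0x8b R4=0x12 R5=0x7a  N=0 Z=0
after  2: R0=0xbf R1=0xbb R2=0x5e R3=0x8b R4=0x12 R5=0x7a  N=1 Z=0
after  3: R0=0xbf R1=0xbb R2=0x5e R3=0x8b R4=0xd0 R5=0x7a  N=1 Z=0
after  4: R0=0xbf R1=0xe9 R2=0x5e R3=0x8b R4=0xd0 R5=0x7a  N=1 Z=0
after  5: R0=0xbf R1=0xe9 R2=0x5e R3=0x8b R4=0xd0 R5=0x7a  N=1 Z=0
after  6: R0=0xbf R1=0xff R2=0x5e R3=0x8b R4=0xd0 R5=0x7a  N=1 Z=0
-- IRQ taken; context saved, return-PC = 7 --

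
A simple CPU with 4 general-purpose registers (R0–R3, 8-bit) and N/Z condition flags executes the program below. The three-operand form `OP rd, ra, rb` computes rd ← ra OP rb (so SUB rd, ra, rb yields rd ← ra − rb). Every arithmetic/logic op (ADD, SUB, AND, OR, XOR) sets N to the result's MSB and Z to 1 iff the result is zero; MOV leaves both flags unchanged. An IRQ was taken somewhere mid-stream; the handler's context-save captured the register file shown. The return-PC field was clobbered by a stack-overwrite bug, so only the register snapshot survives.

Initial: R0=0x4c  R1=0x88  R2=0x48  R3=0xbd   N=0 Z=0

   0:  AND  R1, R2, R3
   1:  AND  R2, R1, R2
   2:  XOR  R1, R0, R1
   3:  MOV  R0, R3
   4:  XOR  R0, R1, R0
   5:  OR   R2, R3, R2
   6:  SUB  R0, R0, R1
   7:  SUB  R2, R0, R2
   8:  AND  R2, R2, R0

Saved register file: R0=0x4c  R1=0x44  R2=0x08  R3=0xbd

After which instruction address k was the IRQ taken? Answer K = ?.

after  0: R0=0x4c R1=0x08 R2=0x48 R3=0xbd  N=0 Z=0
after  1: R0=0x4c R1=0x08 R2=0x08 R3=0xbd  N=0 Z=0
after  2: R0=0x4c R1=0x44 R2=0x08 R3=0xbd  N=0 Z=0
-- IRQ taken; context saved, return-PC = 3 --

K = 2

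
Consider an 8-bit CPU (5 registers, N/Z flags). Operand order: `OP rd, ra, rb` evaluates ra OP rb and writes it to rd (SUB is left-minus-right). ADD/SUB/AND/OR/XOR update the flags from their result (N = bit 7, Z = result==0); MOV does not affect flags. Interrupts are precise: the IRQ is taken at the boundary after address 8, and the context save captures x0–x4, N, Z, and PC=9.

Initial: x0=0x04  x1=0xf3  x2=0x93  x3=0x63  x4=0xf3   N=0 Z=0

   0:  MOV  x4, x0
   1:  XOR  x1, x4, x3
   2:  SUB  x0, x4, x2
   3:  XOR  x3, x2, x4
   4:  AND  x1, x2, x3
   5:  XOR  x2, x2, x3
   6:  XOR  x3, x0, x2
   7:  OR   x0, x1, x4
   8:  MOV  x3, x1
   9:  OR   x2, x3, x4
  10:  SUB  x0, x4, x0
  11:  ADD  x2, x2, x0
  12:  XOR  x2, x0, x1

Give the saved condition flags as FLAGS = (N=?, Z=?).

FLAGS = (N=1, Z=0)

after  0: x0=0x04 x1=0xf3 x2=0x93 x3=0x63 x4=0x04  N=0 Z=0
after  1: x0=0x04 x1=0x67 x2=0x93 x3=0x63 x4=0x04  N=0 Z=0
after  2: x0=0x71 x1=0x67 x2=0x93 x3=0x63 x4=0x04  N=0 Z=0
after  3: x0=0x71 x1=0x67 x2=0x93 x3=0x97 x4=0x04  N=1 Z=0
after  4: x0=0x71 x1=0x93 x2=0x93 x3=0x97 x4=0x04  N=1 Z=0
after  5: x0=0x71 x1=0x93 x2=0x04 x3=0x97 x4=0x04  N=0 Z=0
after  6: x0=0x71 x1=0x93 x2=0x04 x3=0x75 x4=0x04  N=0 Z=0
after  7: x0=0x97 x1=0x93 x2=0x04 x3=0x75 x4=0x04  N=1 Z=0
after  8: x0=0x97 x1=0x93 x2=0x04 x3=0x93 x4=0x04  N=1 Z=0
-- IRQ taken; context saved, return-PC = 9 --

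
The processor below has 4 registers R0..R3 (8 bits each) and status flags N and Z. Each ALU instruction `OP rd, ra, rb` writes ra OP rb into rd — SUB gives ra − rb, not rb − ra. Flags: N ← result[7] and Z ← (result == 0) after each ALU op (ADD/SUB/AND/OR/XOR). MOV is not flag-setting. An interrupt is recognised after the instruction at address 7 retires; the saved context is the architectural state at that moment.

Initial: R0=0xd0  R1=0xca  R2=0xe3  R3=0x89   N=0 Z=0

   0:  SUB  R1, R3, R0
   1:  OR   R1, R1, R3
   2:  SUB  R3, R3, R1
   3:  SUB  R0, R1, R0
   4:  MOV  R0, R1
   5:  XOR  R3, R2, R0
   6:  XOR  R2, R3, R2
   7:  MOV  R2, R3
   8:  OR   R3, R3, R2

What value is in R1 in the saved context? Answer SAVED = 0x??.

after  0: R0=0xd0 R1=0xb9 R2=0xe3 R3=0x89  N=1 Z=0
after  1: R0=0xd0 R1=0xb9 R2=0xe3 R3=0x89  N=1 Z=0
after  2: R0=0xd0 R1=0xb9 R2=0xe3 R3=0xd0  N=1 Z=0
after  3: R0=0xe9 R1=0xb9 R2=0xe3 R3=0xd0  N=1 Z=0
after  4: R0=0xb9 R1=0xb9 R2=0xe3 R3=0xd0  N=1 Z=0
after  5: R0=0xb9 R1=0xb9 R2=0xe3 R3=0x5a  N=0 Z=0
after  6: R0=0xb9 R1=0xb9 R2=0xb9 R3=0x5a  N=1 Z=0
after  7: R0=0xb9 R1=0xb9 R2=0x5a R3=0x5a  N=1 Z=0
-- IRQ taken; context saved, return-PC = 8 --

SAVED = 0xb9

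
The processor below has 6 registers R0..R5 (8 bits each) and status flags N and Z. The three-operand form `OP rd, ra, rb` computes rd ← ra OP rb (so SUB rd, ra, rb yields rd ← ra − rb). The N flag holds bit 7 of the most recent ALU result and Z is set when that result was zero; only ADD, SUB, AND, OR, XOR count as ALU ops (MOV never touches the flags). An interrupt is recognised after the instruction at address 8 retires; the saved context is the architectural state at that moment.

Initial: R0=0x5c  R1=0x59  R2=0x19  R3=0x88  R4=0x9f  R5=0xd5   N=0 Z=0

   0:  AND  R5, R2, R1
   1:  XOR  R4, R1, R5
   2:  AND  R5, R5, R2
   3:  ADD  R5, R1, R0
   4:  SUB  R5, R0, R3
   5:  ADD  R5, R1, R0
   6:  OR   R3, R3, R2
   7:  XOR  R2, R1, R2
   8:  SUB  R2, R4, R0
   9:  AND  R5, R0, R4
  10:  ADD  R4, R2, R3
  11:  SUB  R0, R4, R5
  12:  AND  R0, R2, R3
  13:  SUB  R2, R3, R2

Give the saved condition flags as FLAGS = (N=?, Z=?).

after  0: R0=0x5c R1=0x59 R2=0x19 R3=0x88 R4=0x9f R5=0x19  N=0 Z=0
after  1: R0=0x5c R1=0x59 R2=0x19 R3=0x88 R4=0x40 R5=0x19  N=0 Z=0
after  2: R0=0x5c R1=0x59 R2=0x19 R3=0x88 R4=0x40 R5=0x19  N=0 Z=0
after  3: R0=0x5c R1=0x59 R2=0x19 R3=0x88 R4=0x40 R5=0xb5  N=1 Z=0
after  4: R0=0x5c R1=0x59 R2=0x19 R3=0x88 R4=0x40 R5=0xd4  N=1 Z=0
after  5: R0=0x5c R1=0x59 R2=0x19 R3=0x88 R4=0x40 R5=0xb5  N=1 Z=0
after  6: R0=0x5c R1=0x59 R2=0x19 R3=0x99 R4=0x40 R5=0xb5  N=1 Z=0
after  7: R0=0x5c R1=0x59 R2=0x40 R3=0x99 R4=0x40 R5=0xb5  N=0 Z=0
after  8: R0=0x5c R1=0x59 R2=0xe4 R3=0x99 R4=0x40 R5=0xb5  N=1 Z=0
-- IRQ taken; context saved, return-PC = 9 --

FLAGS = (N=1, Z=0)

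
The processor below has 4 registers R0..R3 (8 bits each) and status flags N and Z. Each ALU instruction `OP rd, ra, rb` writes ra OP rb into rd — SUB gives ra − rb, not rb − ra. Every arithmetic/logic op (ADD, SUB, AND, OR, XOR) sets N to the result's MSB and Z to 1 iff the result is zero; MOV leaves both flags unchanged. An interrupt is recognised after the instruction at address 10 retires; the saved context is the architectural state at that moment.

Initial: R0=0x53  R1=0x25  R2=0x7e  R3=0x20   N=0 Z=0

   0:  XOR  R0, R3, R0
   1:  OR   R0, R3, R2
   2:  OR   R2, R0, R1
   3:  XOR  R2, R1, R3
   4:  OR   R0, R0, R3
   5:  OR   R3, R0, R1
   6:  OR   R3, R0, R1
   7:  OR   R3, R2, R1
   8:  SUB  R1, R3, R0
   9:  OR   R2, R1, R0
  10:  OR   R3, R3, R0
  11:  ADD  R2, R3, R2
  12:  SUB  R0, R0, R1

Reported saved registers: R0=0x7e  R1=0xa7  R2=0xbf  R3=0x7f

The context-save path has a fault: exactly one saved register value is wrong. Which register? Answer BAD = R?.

BAD = R2

after  0: R0=0x73 R1=0x25 R2=0x7e R3=0x20  N=0 Z=0
after  1: R0=0x7e R1=0x25 R2=0x7e R3=0x20  N=0 Z=0
after  2: R0=0x7e R1=0x25 R2=0x7f R3=0x20  N=0 Z=0
after  3: R0=0x7e R1=0x25 R2=0x05 R3=0x20  N=0 Z=0
after  4: R0=0x7e R1=0x25 R2=0x05 R3=0x20  N=0 Z=0
after  5: R0=0x7e R1=0x25 R2=0x05 R3=0x7f  N=0 Z=0
after  6: R0=0x7e R1=0x25 R2=0x05 R3=0x7f  N=0 Z=0
after  7: R0=0x7e R1=0x25 R2=0x05 R3=0x25  N=0 Z=0
after  8: R0=0x7e R1=0xa7 R2=0x05 R3=0x25  N=1 Z=0
after  9: R0=0x7e R1=0xa7 R2=0xff R3=0x25  N=1 Z=0
after 10: R0=0x7e R1=0xa7 R2=0xff R3=0x7f  N=0 Z=0
-- IRQ taken; context saved, return-PC = 11 --
mismatch: R2: reported 0xbf vs actual 0xff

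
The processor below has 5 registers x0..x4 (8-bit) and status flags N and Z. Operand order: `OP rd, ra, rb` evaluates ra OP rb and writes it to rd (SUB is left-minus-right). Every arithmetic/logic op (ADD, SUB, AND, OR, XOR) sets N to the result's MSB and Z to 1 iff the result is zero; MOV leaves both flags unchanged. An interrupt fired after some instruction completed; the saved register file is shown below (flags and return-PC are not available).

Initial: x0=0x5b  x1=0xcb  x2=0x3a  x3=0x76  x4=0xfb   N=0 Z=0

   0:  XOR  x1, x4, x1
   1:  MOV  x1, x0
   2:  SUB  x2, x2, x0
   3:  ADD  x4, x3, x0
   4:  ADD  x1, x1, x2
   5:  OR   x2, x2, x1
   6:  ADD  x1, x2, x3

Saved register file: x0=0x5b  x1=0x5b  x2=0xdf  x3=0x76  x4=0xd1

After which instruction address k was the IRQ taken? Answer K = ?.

K = 3

after  0: x0=0x5b x1=0x30 x2=0x3a x3=0x76 x4=0xfb  N=0 Z=0
after  1: x0=0x5b x1=0x5b x2=0x3a x3=0x76 x4=0xfb  N=0 Z=0
after  2: x0=0x5b x1=0x5b x2=0xdf x3=0x76 x4=0xfb  N=1 Z=0
after  3: x0=0x5b x1=0x5b x2=0xdf x3=0x76 x4=0xd1  N=1 Z=0
-- IRQ taken; context saved, return-PC = 4 --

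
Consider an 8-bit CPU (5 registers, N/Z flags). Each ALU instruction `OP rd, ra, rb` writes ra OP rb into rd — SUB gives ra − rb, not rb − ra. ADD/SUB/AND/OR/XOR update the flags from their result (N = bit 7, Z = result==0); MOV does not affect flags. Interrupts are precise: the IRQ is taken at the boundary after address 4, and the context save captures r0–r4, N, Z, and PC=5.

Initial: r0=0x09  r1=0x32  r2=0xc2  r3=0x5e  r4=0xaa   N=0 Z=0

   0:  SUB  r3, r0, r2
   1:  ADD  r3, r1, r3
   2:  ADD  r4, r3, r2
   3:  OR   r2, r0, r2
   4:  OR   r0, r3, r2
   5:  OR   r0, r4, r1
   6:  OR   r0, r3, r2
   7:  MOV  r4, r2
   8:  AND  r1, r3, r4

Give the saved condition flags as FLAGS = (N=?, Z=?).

after  0: r0=0x09 r1=0x32 r2=0xc2 r3=0x47 r4=0xaa  N=0 Z=0
after  1: r0=0x09 r1=0x32 r2=0xc2 r3=0x79 r4=0xaa  N=0 Z=0
after  2: r0=0x09 r1=0x32 r2=0xc2 r3=0x79 r4=0x3b  N=0 Z=0
after  3: r0=0x09 r1=0x32 r2=0xcb r3=0x79 r4=0x3b  N=1 Z=0
after  4: r0=0xfb r1=0x32 r2=0xcb r3=0x79 r4=0x3b  N=1 Z=0
-- IRQ taken; context saved, return-PC = 5 --

FLAGS = (N=1, Z=0)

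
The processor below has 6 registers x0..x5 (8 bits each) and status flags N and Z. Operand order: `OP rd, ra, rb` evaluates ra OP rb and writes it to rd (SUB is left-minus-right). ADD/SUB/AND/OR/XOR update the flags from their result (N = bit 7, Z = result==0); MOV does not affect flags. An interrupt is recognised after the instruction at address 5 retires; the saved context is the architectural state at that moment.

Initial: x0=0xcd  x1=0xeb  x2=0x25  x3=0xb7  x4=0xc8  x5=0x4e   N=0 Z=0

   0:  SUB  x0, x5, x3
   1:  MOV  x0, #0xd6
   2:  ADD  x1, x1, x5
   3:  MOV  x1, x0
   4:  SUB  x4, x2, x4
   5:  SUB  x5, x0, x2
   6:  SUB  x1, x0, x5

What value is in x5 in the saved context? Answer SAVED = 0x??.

SAVED = 0xb1

after  0: x0=0x97 x1=0xeb x2=0x25 x3=0xb7 x4=0xc8 x5=0x4e  N=1 Z=0
after  1: x0=0xd6 x1=0xeb x2=0x25 x3=0xb7 x4=0xc8 x5=0x4e  N=1 Z=0
after  2: x0=0xd6 x1=0x39 x2=0x25 x3=0xb7 x4=0xc8 x5=0x4e  N=0 Z=0
after  3: x0=0xd6 x1=0xd6 x2=0x25 x3=0xb7 x4=0xc8 x5=0x4e  N=0 Z=0
after  4: x0=0xd6 x1=0xd6 x2=0x25 x3=0xb7 x4=0x5d x5=0x4e  N=0 Z=0
after  5: x0=0xd6 x1=0xd6 x2=0x25 x3=0xb7 x4=0x5d x5=0xb1  N=1 Z=0
-- IRQ taken; context saved, return-PC = 6 --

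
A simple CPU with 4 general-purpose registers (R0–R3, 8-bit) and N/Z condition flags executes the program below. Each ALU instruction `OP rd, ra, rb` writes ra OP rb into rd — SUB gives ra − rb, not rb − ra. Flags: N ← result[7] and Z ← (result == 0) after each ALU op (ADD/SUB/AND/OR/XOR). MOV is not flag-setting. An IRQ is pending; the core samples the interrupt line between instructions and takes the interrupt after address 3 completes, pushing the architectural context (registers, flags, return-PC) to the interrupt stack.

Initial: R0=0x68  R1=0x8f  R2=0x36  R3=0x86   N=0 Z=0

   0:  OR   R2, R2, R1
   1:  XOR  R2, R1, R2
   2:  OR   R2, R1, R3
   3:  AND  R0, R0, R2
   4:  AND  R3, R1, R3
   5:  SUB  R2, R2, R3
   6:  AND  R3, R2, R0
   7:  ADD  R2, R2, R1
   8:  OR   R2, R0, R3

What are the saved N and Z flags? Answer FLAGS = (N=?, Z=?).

FLAGS = (N=0, Z=0)

after  0: R0=0x68 R1=0x8f R2=0xbf R3=0x86  N=1 Z=0
after  1: R0=0x68 R1=0x8f R2=0x30 R3=0x86  N=0 Z=0
after  2: R0=0x68 R1=0x8f R2=0x8f R3=0x86  N=1 Z=0
after  3: R0=0x08 R1=0x8f R2=0x8f R3=0x86  N=0 Z=0
-- IRQ taken; context saved, return-PC = 4 --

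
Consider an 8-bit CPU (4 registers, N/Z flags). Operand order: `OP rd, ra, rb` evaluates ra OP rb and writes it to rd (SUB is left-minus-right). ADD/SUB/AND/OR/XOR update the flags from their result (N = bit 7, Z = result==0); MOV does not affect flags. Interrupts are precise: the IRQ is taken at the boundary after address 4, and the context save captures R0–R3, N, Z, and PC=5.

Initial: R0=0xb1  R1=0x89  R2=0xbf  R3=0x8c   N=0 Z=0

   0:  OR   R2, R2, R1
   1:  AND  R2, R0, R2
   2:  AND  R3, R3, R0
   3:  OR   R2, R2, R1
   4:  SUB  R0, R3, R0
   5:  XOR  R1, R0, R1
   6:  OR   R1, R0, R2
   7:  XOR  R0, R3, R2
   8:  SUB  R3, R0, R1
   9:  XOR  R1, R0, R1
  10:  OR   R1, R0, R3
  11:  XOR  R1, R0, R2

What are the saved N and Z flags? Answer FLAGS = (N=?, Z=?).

FLAGS = (N=1, Z=0)

after  0: R0=0xb1 R1=0x89 R2=0xbf R3=0x8c  N=1 Z=0
after  1: R0=0xb1 R1=0x89 R2=0xb1 R3=0x8c  N=1 Z=0
after  2: R0=0xb1 R1=0x89 R2=0xb1 R3=0x80  N=1 Z=0
after  3: R0=0xb1 R1=0x89 R2=0xb9 R3=0x80  N=1 Z=0
after  4: R0=0xcf R1=0x89 R2=0xb9 R3=0x80  N=1 Z=0
-- IRQ taken; context saved, return-PC = 5 --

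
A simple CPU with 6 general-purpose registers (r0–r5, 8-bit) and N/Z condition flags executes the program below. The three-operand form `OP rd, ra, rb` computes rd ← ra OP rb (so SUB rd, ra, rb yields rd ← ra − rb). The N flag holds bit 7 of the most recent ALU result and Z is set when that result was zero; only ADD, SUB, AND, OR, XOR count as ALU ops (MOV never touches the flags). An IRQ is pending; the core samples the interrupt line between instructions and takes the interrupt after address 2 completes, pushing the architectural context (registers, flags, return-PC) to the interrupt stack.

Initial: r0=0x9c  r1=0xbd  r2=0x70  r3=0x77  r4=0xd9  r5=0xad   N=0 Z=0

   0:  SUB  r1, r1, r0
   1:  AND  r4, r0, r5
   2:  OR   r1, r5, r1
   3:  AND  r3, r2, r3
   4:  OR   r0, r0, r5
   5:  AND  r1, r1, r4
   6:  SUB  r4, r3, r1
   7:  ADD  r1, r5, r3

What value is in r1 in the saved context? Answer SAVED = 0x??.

after  0: r0=0x9c r1=0x21 r2=0x70 r3=0x77 r4=0xd9 r5=0xad  N=0 Z=0
after  1: r0=0x9c r1=0x21 r2=0x70 r3=0x77 r4=0x8c r5=0xad  N=1 Z=0
after  2: r0=0x9c r1=0xad r2=0x70 r3=0x77 r4=0x8c r5=0xad  N=1 Z=0
-- IRQ taken; context saved, return-PC = 3 --

SAVED = 0xad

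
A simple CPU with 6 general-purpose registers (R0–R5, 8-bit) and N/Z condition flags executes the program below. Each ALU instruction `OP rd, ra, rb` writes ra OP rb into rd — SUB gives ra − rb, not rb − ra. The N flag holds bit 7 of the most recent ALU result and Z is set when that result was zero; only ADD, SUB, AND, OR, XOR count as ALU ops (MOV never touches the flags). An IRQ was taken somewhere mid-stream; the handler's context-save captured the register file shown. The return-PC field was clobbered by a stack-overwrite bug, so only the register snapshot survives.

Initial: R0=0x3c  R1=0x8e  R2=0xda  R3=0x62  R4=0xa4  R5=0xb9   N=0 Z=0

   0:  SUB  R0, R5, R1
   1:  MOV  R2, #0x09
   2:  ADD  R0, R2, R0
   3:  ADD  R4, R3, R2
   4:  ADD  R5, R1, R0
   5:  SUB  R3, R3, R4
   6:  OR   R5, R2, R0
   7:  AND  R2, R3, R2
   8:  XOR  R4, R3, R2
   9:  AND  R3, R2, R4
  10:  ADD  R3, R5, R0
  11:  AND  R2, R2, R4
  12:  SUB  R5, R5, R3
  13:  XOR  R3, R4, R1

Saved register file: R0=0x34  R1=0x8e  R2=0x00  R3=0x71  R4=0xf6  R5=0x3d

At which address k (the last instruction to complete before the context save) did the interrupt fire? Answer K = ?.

after  0: R0=0x2b R1=0x8e R2=0xda R3=0x62 R4=0xa4 R5=0xb9  N=0 Z=0
after  1: R0=0x2b R1=0x8e R2=0x09 R3=0x62 R4=0xa4 R5=0xb9  N=0 Z=0
after  2: R0=0x34 R1=0x8e R2=0x09 R3=0x62 R4=0xa4 R5=0xb9  N=0 Z=0
after  3: R0=0x34 R1=0x8e R2=0x09 R3=0x62 R4=0x6b R5=0xb9  N=0 Z=0
after  4: R0=0x34 R1=0x8e R2=0x09 R3=0x62 R4=0x6b R5=0xc2  N=1 Z=0
after  5: R0=0x34 R1=0x8e R2=0x09 R3=0xf7 R4=0x6b R5=0xc2  N=1 Z=0
after  6: R0=0x34 R1=0x8e R2=0x09 R3=0xf7 R4=0x6b R5=0x3d  N=0 Z=0
after  7: R0=0x34 R1=0x8e R2=0x01 R3=0xf7 R4=0x6b R5=0x3d  N=0 Z=0
after  8: R0=0x34 R1=0x8e R2=0x01 R3=0xf7 R4=0xf6 R5=0x3d  N=1 Z=0
after  9: R0=0x34 R1=0x8e R2=0x01 R3=0x00 R4=0xf6 R5=0x3d  N=0 Z=1
after 10: R0=0x34 R1=0x8e R2=0x01 R3=0x71 R4=0xf6 R5=0x3d  N=0 Z=0
after 11: R0=0x34 R1=0x8e R2=0x00 R3=0x71 R4=0xf6 R5=0x3d  N=0 Z=1
-- IRQ taken; context saved, return-PC = 12 --

K = 11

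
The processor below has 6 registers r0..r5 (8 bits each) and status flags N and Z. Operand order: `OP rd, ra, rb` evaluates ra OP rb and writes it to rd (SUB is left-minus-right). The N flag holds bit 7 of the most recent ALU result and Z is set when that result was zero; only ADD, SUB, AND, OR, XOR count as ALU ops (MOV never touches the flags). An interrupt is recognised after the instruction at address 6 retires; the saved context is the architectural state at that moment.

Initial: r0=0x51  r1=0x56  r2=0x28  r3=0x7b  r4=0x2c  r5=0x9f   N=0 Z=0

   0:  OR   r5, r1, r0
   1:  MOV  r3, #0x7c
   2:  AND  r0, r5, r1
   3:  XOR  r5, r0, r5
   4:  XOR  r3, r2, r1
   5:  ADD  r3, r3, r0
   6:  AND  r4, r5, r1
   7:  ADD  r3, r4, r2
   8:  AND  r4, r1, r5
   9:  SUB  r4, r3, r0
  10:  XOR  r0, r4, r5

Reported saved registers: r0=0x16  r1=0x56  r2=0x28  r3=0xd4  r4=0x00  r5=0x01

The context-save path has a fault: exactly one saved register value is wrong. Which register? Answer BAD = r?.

BAD = r0

after  0: r0=0x51 r1=0x56 r2=0x28 r3=0x7b r4=0x2c r5=0x57  N=0 Z=0
after  1: r0=0x51 r1=0x56 r2=0x28 r3=0x7c r4=0x2c r5=0x57  N=0 Z=0
after  2: r0=0x56 r1=0x56 r2=0x28 r3=0x7c r4=0x2c r5=0x57  N=0 Z=0
after  3: r0=0x56 r1=0x56 r2=0x28 r3=0x7c r4=0x2c r5=0x01  N=0 Z=0
after  4: r0=0x56 r1=0x56 r2=0x28 r3=0x7e r4=0x2c r5=0x01  N=0 Z=0
after  5: r0=0x56 r1=0x56 r2=0x28 r3=0xd4 r4=0x2c r5=0x01  N=1 Z=0
after  6: r0=0x56 r1=0x56 r2=0x28 r3=0xd4 r4=0x00 r5=0x01  N=0 Z=1
-- IRQ taken; context saved, return-PC = 7 --
mismatch: r0: reported 0x16 vs actual 0x56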